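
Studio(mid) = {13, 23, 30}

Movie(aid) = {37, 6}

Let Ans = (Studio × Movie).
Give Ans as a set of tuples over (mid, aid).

{(13, 37), (13, 6), (23, 37), (23, 6), (30, 37), (30, 6)}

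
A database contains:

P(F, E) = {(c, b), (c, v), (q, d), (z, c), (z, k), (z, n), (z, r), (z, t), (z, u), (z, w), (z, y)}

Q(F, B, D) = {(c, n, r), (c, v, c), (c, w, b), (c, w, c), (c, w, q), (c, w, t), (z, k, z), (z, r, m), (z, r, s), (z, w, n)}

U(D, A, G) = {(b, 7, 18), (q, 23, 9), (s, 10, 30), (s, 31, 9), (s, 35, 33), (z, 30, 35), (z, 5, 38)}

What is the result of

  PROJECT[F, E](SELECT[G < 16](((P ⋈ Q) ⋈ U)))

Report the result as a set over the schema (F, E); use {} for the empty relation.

{(c, b), (c, v), (z, c), (z, k), (z, n), (z, r), (z, t), (z, u), (z, w), (z, y)}

Joining P and Q on F yields {(c, b, n, r), (c, b, v, c), (c, b, w, b), (c, b, w, c), (c, b, w, q), (c, b, w, t), (c, v, n, r), (c, v, v, c), (c, v, w, b), (c, v, w, c), (c, v, w, q), (c, v, w, t), (z, c, k, z), (z, c, r, m), (z, c, r, s), (z, c, w, n), (z, k, k, z), (z, k, r, m), (z, k, r, s), (z, k, w, n), (z, n, k, z), (z, n, r, m), (z, n, r, s), (z, n, w, n), (z, r, k, z), (z, r, r, m), (z, r, r, s), (z, r, w, n), (z, t, k, z), (z, t, r, m), (z, t, r, s), (z, t, w, n), (z, u, k, z), (z, u, r, m), (z, u, r, s), (z, u, w, n), (z, w, k, z), (z, w, r, m), (z, w, r, s), (z, w, w, n), (z, y, k, z), (z, y, r, m), (z, y, r, s), (z, y, w, n)}.
Joining (P ⋈ Q) and U on D yields {(c, b, w, b, 7, 18), (c, b, w, q, 23, 9), (c, v, w, b, 7, 18), (c, v, w, q, 23, 9), (z, c, k, z, 30, 35), (z, c, k, z, 5, 38), (z, c, r, s, 10, 30), (z, c, r, s, 31, 9), (z, c, r, s, 35, 33), (z, k, k, z, 30, 35), (z, k, k, z, 5, 38), (z, k, r, s, 10, 30), (z, k, r, s, 31, 9), (z, k, r, s, 35, 33), (z, n, k, z, 30, 35), (z, n, k, z, 5, 38), (z, n, r, s, 10, 30), (z, n, r, s, 31, 9), (z, n, r, s, 35, 33), (z, r, k, z, 30, 35), (z, r, k, z, 5, 38), (z, r, r, s, 10, 30), (z, r, r, s, 31, 9), (z, r, r, s, 35, 33), (z, t, k, z, 30, 35), (z, t, k, z, 5, 38), (z, t, r, s, 10, 30), (z, t, r, s, 31, 9), (z, t, r, s, 35, 33), (z, u, k, z, 30, 35), (z, u, k, z, 5, 38), (z, u, r, s, 10, 30), (z, u, r, s, 31, 9), (z, u, r, s, 35, 33), (z, w, k, z, 30, 35), (z, w, k, z, 5, 38), (z, w, r, s, 10, 30), (z, w, r, s, 31, 9), (z, w, r, s, 35, 33), (z, y, k, z, 30, 35), (z, y, k, z, 5, 38), (z, y, r, s, 10, 30), (z, y, r, s, 31, 9), (z, y, r, s, 35, 33)}.
Apply σ_{G < 16}; surviving tuples: {(c, b, w, q, 23, 9), (c, v, w, q, 23, 9), (z, c, r, s, 31, 9), (z, k, r, s, 31, 9), (z, n, r, s, 31, 9), (z, r, r, s, 31, 9), (z, t, r, s, 31, 9), (z, u, r, s, 31, 9), (z, w, r, s, 31, 9), (z, y, r, s, 31, 9)}
Keep only column(s) F, E: {(c, b), (c, v), (z, c), (z, k), (z, n), (z, r), (z, t), (z, u), (z, w), (z, y)}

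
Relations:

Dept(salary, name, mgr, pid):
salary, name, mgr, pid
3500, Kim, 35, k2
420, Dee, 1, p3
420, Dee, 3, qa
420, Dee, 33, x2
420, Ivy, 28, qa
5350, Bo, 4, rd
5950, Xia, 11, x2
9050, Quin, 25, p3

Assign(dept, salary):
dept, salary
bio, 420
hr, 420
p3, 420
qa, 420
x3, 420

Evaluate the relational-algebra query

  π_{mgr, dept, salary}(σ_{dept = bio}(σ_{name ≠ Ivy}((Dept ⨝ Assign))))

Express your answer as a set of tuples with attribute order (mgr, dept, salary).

{(1, bio, 420), (3, bio, 420), (33, bio, 420)}

Natural join on salary: {(420, Dee, 1, p3, bio), (420, Dee, 1, p3, hr), (420, Dee, 1, p3, p3), (420, Dee, 1, p3, qa), (420, Dee, 1, p3, x3), (420, Dee, 3, qa, bio), (420, Dee, 3, qa, hr), (420, Dee, 3, qa, p3), (420, Dee, 3, qa, qa), (420, Dee, 3, qa, x3), (420, Dee, 33, x2, bio), (420, Dee, 33, x2, hr), (420, Dee, 33, x2, p3), (420, Dee, 33, x2, qa), (420, Dee, 33, x2, x3), (420, Ivy, 28, qa, bio), (420, Ivy, 28, qa, hr), (420, Ivy, 28, qa, p3), (420, Ivy, 28, qa, qa), (420, Ivy, 28, qa, x3)}
Filtering on name ≠ Ivy leaves {(420, Dee, 1, p3, bio), (420, Dee, 1, p3, hr), (420, Dee, 1, p3, p3), (420, Dee, 1, p3, qa), (420, Dee, 1, p3, x3), (420, Dee, 3, qa, bio), (420, Dee, 3, qa, hr), (420, Dee, 3, qa, p3), (420, Dee, 3, qa, qa), (420, Dee, 3, qa, x3), (420, Dee, 33, x2, bio), (420, Dee, 33, x2, hr), (420, Dee, 33, x2, p3), (420, Dee, 33, x2, qa), (420, Dee, 33, x2, x3)}.
Filtering on dept = bio leaves {(420, Dee, 1, p3, bio), (420, Dee, 3, qa, bio), (420, Dee, 33, x2, bio)}.
Keep only column(s) mgr, dept, salary: {(1, bio, 420), (3, bio, 420), (33, bio, 420)}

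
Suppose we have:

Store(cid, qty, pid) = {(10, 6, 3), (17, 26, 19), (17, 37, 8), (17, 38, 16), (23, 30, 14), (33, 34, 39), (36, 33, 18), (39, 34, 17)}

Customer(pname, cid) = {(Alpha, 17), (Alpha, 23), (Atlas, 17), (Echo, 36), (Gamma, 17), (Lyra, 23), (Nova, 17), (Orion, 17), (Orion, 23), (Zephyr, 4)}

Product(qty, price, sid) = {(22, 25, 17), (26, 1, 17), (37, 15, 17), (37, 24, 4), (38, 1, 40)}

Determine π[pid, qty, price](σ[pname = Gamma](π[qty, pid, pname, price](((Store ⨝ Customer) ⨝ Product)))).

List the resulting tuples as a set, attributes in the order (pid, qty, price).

{(16, 38, 1), (19, 26, 1), (8, 37, 15), (8, 37, 24)}

Joining Store and Customer on cid yields {(17, 26, 19, Alpha), (17, 26, 19, Atlas), (17, 26, 19, Gamma), (17, 26, 19, Nova), (17, 26, 19, Orion), (17, 37, 8, Alpha), (17, 37, 8, Atlas), (17, 37, 8, Gamma), (17, 37, 8, Nova), (17, 37, 8, Orion), (17, 38, 16, Alpha), (17, 38, 16, Atlas), (17, 38, 16, Gamma), (17, 38, 16, Nova), (17, 38, 16, Orion), (23, 30, 14, Alpha), (23, 30, 14, Lyra), (23, 30, 14, Orion), (36, 33, 18, Echo)}.
Joining (Store ⨝ Customer) and Product on qty yields {(17, 26, 19, Alpha, 1, 17), (17, 26, 19, Atlas, 1, 17), (17, 26, 19, Gamma, 1, 17), (17, 26, 19, Nova, 1, 17), (17, 26, 19, Orion, 1, 17), (17, 37, 8, Alpha, 15, 17), (17, 37, 8, Alpha, 24, 4), (17, 37, 8, Atlas, 15, 17), (17, 37, 8, Atlas, 24, 4), (17, 37, 8, Gamma, 15, 17), (17, 37, 8, Gamma, 24, 4), (17, 37, 8, Nova, 15, 17), (17, 37, 8, Nova, 24, 4), (17, 37, 8, Orion, 15, 17), (17, 37, 8, Orion, 24, 4), (17, 38, 16, Alpha, 1, 40), (17, 38, 16, Atlas, 1, 40), (17, 38, 16, Gamma, 1, 40), (17, 38, 16, Nova, 1, 40), (17, 38, 16, Orion, 1, 40)}.
Keep only column(s) qty, pid, pname, price: {(26, 19, Alpha, 1), (26, 19, Atlas, 1), (26, 19, Gamma, 1), (26, 19, Nova, 1), (26, 19, Orion, 1), (37, 8, Alpha, 15), (37, 8, Alpha, 24), (37, 8, Atlas, 15), (37, 8, Atlas, 24), (37, 8, Gamma, 15), (37, 8, Gamma, 24), (37, 8, Nova, 15), (37, 8, Nova, 24), (37, 8, Orion, 15), (37, 8, Orion, 24), (38, 16, Alpha, 1), (38, 16, Atlas, 1), (38, 16, Gamma, 1), (38, 16, Nova, 1), (38, 16, Orion, 1)}
Filtering on pname = Gamma leaves {(26, 19, Gamma, 1), (37, 8, Gamma, 15), (37, 8, Gamma, 24), (38, 16, Gamma, 1)}.
Keep only column(s) pid, qty, price: {(16, 38, 1), (19, 26, 1), (8, 37, 15), (8, 37, 24)}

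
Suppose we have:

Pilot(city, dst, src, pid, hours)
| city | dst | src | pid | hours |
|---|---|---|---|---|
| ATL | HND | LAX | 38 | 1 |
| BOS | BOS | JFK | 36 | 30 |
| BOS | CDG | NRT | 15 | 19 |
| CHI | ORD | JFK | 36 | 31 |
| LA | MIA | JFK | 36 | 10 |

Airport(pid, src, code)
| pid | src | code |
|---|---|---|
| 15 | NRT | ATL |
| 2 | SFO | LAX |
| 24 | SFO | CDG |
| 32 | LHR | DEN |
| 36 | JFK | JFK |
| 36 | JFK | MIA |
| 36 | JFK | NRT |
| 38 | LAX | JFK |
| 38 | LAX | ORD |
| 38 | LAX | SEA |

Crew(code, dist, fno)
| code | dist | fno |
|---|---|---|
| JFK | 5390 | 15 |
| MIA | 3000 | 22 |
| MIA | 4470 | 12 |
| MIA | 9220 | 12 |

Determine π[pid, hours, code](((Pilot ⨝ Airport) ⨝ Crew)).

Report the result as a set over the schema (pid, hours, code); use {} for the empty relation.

Natural join on src, pid: {(ATL, HND, LAX, 38, 1, JFK), (ATL, HND, LAX, 38, 1, ORD), (ATL, HND, LAX, 38, 1, SEA), (BOS, BOS, JFK, 36, 30, JFK), (BOS, BOS, JFK, 36, 30, MIA), (BOS, BOS, JFK, 36, 30, NRT), (BOS, CDG, NRT, 15, 19, ATL), (CHI, ORD, JFK, 36, 31, JFK), (CHI, ORD, JFK, 36, 31, MIA), (CHI, ORD, JFK, 36, 31, NRT), (LA, MIA, JFK, 36, 10, JFK), (LA, MIA, JFK, 36, 10, MIA), (LA, MIA, JFK, 36, 10, NRT)}
Natural join on code: {(ATL, HND, LAX, 38, 1, JFK, 5390, 15), (BOS, BOS, JFK, 36, 30, JFK, 5390, 15), (BOS, BOS, JFK, 36, 30, MIA, 3000, 22), (BOS, BOS, JFK, 36, 30, MIA, 4470, 12), (BOS, BOS, JFK, 36, 30, MIA, 9220, 12), (CHI, ORD, JFK, 36, 31, JFK, 5390, 15), (CHI, ORD, JFK, 36, 31, MIA, 3000, 22), (CHI, ORD, JFK, 36, 31, MIA, 4470, 12), (CHI, ORD, JFK, 36, 31, MIA, 9220, 12), (LA, MIA, JFK, 36, 10, JFK, 5390, 15), (LA, MIA, JFK, 36, 10, MIA, 3000, 22), (LA, MIA, JFK, 36, 10, MIA, 4470, 12), (LA, MIA, JFK, 36, 10, MIA, 9220, 12)}
Keep only column(s) pid, hours, code (6 duplicate(s) eliminated): {(36, 10, JFK), (36, 10, MIA), (36, 30, JFK), (36, 30, MIA), (36, 31, JFK), (36, 31, MIA), (38, 1, JFK)}

{(36, 10, JFK), (36, 10, MIA), (36, 30, JFK), (36, 30, MIA), (36, 31, JFK), (36, 31, MIA), (38, 1, JFK)}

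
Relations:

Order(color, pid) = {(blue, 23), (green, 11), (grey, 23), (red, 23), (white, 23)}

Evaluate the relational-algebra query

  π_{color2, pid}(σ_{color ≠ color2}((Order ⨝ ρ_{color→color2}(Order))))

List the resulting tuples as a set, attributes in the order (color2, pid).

{(blue, 23), (grey, 23), (red, 23), (white, 23)}

ρ[color→color2]: schema becomes (color2, pid); tuples unchanged.
Order ⋈ ρ_{color→color2}(Order) (natural join on pid): {(blue, 23, blue), (blue, 23, grey), (blue, 23, red), (blue, 23, white), (green, 11, green), (grey, 23, blue), (grey, 23, grey), (grey, 23, red), (grey, 23, white), (red, 23, blue), (red, 23, grey), (red, 23, red), (red, 23, white), (white, 23, blue), (white, 23, grey), (white, 23, red), (white, 23, white)}
Filtering on color ≠ color2 leaves {(blue, 23, grey), (blue, 23, red), (blue, 23, white), (grey, 23, blue), (grey, 23, red), (grey, 23, white), (red, 23, blue), (red, 23, grey), (red, 23, white), (white, 23, blue), (white, 23, grey), (white, 23, red)}.
Keep only column(s) color2, pid (8 duplicate(s) eliminated): {(blue, 23), (grey, 23), (red, 23), (white, 23)}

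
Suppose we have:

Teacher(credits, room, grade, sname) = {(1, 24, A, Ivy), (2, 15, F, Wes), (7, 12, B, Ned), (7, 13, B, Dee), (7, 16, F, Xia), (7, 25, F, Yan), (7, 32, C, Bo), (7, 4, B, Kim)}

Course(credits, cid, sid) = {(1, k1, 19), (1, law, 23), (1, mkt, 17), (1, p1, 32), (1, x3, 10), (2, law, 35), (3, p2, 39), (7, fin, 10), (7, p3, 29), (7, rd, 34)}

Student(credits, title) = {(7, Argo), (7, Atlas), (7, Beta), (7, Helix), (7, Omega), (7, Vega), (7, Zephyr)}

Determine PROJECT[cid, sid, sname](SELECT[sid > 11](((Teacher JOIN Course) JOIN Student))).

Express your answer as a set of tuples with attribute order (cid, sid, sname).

{(p3, 29, Bo), (p3, 29, Dee), (p3, 29, Kim), (p3, 29, Ned), (p3, 29, Xia), (p3, 29, Yan), (rd, 34, Bo), (rd, 34, Dee), (rd, 34, Kim), (rd, 34, Ned), (rd, 34, Xia), (rd, 34, Yan)}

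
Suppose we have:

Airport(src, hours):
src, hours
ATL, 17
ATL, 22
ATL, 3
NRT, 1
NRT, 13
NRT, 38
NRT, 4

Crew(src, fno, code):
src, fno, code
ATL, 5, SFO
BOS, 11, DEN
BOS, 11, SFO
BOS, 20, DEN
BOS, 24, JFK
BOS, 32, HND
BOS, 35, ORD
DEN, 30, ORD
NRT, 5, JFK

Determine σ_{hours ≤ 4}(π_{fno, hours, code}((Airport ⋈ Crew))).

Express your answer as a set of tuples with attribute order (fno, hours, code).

Joining Airport and Crew on src yields {(ATL, 17, 5, SFO), (ATL, 22, 5, SFO), (ATL, 3, 5, SFO), (NRT, 1, 5, JFK), (NRT, 13, 5, JFK), (NRT, 38, 5, JFK), (NRT, 4, 5, JFK)}.
π_{fno, hours, code} gives {(5, 1, JFK), (5, 13, JFK), (5, 17, SFO), (5, 22, SFO), (5, 3, SFO), (5, 38, JFK), (5, 4, JFK)}.
Apply σ_{hours ≤ 4}; surviving tuples: {(5, 1, JFK), (5, 3, SFO), (5, 4, JFK)}

{(5, 1, JFK), (5, 3, SFO), (5, 4, JFK)}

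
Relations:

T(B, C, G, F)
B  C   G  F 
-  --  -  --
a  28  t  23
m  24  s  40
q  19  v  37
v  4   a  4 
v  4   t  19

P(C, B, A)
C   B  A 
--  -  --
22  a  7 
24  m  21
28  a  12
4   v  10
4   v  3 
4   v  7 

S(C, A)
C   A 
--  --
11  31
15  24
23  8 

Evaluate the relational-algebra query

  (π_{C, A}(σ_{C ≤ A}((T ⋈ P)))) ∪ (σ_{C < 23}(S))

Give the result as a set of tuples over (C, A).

{(11, 31), (15, 24), (4, 10), (4, 7)}

Natural join on B, C: {(a, 28, t, 23, 12), (m, 24, s, 40, 21), (v, 4, a, 4, 10), (v, 4, a, 4, 3), (v, 4, a, 4, 7), (v, 4, t, 19, 10), (v, 4, t, 19, 3), (v, 4, t, 19, 7)}
Filtering on C ≤ A leaves {(v, 4, a, 4, 10), (v, 4, a, 4, 7), (v, 4, t, 19, 10), (v, 4, t, 19, 7)}.
π_{C, A} gives {(4, 10), (4, 7)} (2 duplicate(s) eliminated).
Filtering on C < 23 leaves {(11, 31), (15, 24)}.
Taking the union: {(11, 31), (15, 24), (4, 10), (4, 7)}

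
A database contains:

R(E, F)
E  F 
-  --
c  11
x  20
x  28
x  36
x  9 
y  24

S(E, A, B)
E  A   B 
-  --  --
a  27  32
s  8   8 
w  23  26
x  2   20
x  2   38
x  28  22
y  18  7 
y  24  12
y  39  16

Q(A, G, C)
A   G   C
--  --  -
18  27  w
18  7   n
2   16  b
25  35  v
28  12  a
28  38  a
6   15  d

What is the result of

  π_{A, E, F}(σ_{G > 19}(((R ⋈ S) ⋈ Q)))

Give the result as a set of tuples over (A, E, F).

{(18, y, 24), (28, x, 20), (28, x, 28), (28, x, 36), (28, x, 9)}

Natural join on E: {(x, 20, 2, 20), (x, 20, 2, 38), (x, 20, 28, 22), (x, 28, 2, 20), (x, 28, 2, 38), (x, 28, 28, 22), (x, 36, 2, 20), (x, 36, 2, 38), (x, 36, 28, 22), (x, 9, 2, 20), (x, 9, 2, 38), (x, 9, 28, 22), (y, 24, 18, 7), (y, 24, 24, 12), (y, 24, 39, 16)}
Natural join on A: {(x, 20, 2, 20, 16, b), (x, 20, 2, 38, 16, b), (x, 20, 28, 22, 12, a), (x, 20, 28, 22, 38, a), (x, 28, 2, 20, 16, b), (x, 28, 2, 38, 16, b), (x, 28, 28, 22, 12, a), (x, 28, 28, 22, 38, a), (x, 36, 2, 20, 16, b), (x, 36, 2, 38, 16, b), (x, 36, 28, 22, 12, a), (x, 36, 28, 22, 38, a), (x, 9, 2, 20, 16, b), (x, 9, 2, 38, 16, b), (x, 9, 28, 22, 12, a), (x, 9, 28, 22, 38, a), (y, 24, 18, 7, 27, w), (y, 24, 18, 7, 7, n)}
Filtering on G > 19 leaves {(x, 20, 28, 22, 38, a), (x, 28, 28, 22, 38, a), (x, 36, 28, 22, 38, a), (x, 9, 28, 22, 38, a), (y, 24, 18, 7, 27, w)}.
π[A, E, F]: project onto (A, E, F) → {(18, y, 24), (28, x, 20), (28, x, 28), (28, x, 36), (28, x, 9)}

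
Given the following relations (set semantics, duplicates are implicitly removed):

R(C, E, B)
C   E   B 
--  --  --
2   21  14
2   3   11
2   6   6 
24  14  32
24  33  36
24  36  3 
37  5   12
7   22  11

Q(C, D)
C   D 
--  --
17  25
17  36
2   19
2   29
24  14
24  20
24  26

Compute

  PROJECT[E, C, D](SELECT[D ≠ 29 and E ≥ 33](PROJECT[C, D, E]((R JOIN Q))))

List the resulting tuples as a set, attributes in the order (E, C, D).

Joining R and Q on C yields {(2, 21, 14, 19), (2, 21, 14, 29), (2, 3, 11, 19), (2, 3, 11, 29), (2, 6, 6, 19), (2, 6, 6, 29), (24, 14, 32, 14), (24, 14, 32, 20), (24, 14, 32, 26), (24, 33, 36, 14), (24, 33, 36, 20), (24, 33, 36, 26), (24, 36, 3, 14), (24, 36, 3, 20), (24, 36, 3, 26)}.
π_{C, D, E} gives {(2, 19, 21), (2, 19, 3), (2, 19, 6), (2, 29, 21), (2, 29, 3), (2, 29, 6), (24, 14, 14), (24, 14, 33), (24, 14, 36), (24, 20, 14), (24, 20, 33), (24, 20, 36), (24, 26, 14), (24, 26, 33), (24, 26, 36)}.
Selection D ≠ 29 and E ≥ 33: {(24, 14, 33), (24, 14, 36), (24, 20, 33), (24, 20, 36), (24, 26, 33), (24, 26, 36)}
π_{E, C, D} gives {(33, 24, 14), (33, 24, 20), (33, 24, 26), (36, 24, 14), (36, 24, 20), (36, 24, 26)}.

{(33, 24, 14), (33, 24, 20), (33, 24, 26), (36, 24, 14), (36, 24, 20), (36, 24, 26)}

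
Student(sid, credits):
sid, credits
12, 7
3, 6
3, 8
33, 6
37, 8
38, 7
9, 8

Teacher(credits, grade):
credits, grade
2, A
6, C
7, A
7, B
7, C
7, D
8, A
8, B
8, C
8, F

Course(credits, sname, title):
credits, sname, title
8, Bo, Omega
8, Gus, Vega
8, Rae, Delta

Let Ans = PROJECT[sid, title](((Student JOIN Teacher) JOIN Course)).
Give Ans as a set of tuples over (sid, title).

Joining Student and Teacher on credits yields {(12, 7, A), (12, 7, B), (12, 7, C), (12, 7, D), (3, 6, C), (3, 8, A), (3, 8, B), (3, 8, C), (3, 8, F), (33, 6, C), (37, 8, A), (37, 8, B), (37, 8, C), (37, 8, F), (38, 7, A), (38, 7, B), (38, 7, C), (38, 7, D), (9, 8, A), (9, 8, B), (9, 8, C), (9, 8, F)}.
Joining (Student JOIN Teacher) and Course on credits yields {(3, 8, A, Bo, Omega), (3, 8, A, Gus, Vega), (3, 8, A, Rae, Delta), (3, 8, B, Bo, Omega), (3, 8, B, Gus, Vega), (3, 8, B, Rae, Delta), (3, 8, C, Bo, Omega), (3, 8, C, Gus, Vega), (3, 8, C, Rae, Delta), (3, 8, F, Bo, Omega), (3, 8, F, Gus, Vega), (3, 8, F, Rae, Delta), (37, 8, A, Bo, Omega), (37, 8, A, Gus, Vega), (37, 8, A, Rae, Delta), (37, 8, B, Bo, Omega), (37, 8, B, Gus, Vega), (37, 8, B, Rae, Delta), (37, 8, C, Bo, Omega), (37, 8, C, Gus, Vega), (37, 8, C, Rae, Delta), (37, 8, F, Bo, Omega), (37, 8, F, Gus, Vega), (37, 8, F, Rae, Delta), (9, 8, A, Bo, Omega), (9, 8, A, Gus, Vega), (9, 8, A, Rae, Delta), (9, 8, B, Bo, Omega), (9, 8, B, Gus, Vega), (9, 8, B, Rae, Delta), (9, 8, C, Bo, Omega), (9, 8, C, Gus, Vega), (9, 8, C, Rae, Delta), (9, 8, F, Bo, Omega), (9, 8, F, Gus, Vega), (9, 8, F, Rae, Delta)}.
Keep only column(s) sid, title (27 duplicate(s) eliminated): {(3, Delta), (3, Omega), (3, Vega), (37, Delta), (37, Omega), (37, Vega), (9, Delta), (9, Omega), (9, Vega)}

{(3, Delta), (3, Omega), (3, Vega), (37, Delta), (37, Omega), (37, Vega), (9, Delta), (9, Omega), (9, Vega)}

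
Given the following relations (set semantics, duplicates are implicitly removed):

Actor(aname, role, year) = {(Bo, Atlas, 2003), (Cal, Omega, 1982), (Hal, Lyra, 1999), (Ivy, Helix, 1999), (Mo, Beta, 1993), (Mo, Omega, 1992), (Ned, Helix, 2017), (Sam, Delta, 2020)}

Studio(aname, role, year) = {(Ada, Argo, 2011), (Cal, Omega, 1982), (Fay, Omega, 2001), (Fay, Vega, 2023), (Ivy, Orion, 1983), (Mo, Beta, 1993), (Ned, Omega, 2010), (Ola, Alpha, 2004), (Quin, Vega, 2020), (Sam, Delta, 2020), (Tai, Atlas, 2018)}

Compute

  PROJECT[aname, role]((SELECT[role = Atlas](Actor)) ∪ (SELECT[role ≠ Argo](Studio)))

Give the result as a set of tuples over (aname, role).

σ[role = Atlas]: keep tuples satisfying role = Atlas → {(Bo, Atlas, 2003)}
σ[role ≠ Argo]: keep tuples satisfying role ≠ Argo → {(Cal, Omega, 1982), (Fay, Omega, 2001), (Fay, Vega, 2023), (Ivy, Orion, 1983), (Mo, Beta, 1993), (Ned, Omega, 2010), (Ola, Alpha, 2004), (Quin, Vega, 2020), (Sam, Delta, 2020), (Tai, Atlas, 2018)}
Taking the union: {(Bo, Atlas, 2003), (Cal, Omega, 1982), (Fay, Omega, 2001), (Fay, Vega, 2023), (Ivy, Orion, 1983), (Mo, Beta, 1993), (Ned, Omega, 2010), (Ola, Alpha, 2004), (Quin, Vega, 2020), (Sam, Delta, 2020), (Tai, Atlas, 2018)}
Projecting to aname, role: {(Bo, Atlas), (Cal, Omega), (Fay, Omega), (Fay, Vega), (Ivy, Orion), (Mo, Beta), (Ned, Omega), (Ola, Alpha), (Quin, Vega), (Sam, Delta), (Tai, Atlas)}

{(Bo, Atlas), (Cal, Omega), (Fay, Omega), (Fay, Vega), (Ivy, Orion), (Mo, Beta), (Ned, Omega), (Ola, Alpha), (Quin, Vega), (Sam, Delta), (Tai, Atlas)}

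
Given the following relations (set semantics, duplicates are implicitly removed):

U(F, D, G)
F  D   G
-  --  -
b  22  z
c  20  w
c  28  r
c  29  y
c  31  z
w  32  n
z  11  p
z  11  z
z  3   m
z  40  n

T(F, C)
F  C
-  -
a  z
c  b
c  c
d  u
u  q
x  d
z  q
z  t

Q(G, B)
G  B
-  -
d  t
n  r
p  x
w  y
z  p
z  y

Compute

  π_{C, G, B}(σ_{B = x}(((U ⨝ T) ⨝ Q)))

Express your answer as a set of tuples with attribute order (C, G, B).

{(q, p, x), (t, p, x)}

U ⋈ T (natural join on F): {(c, 20, w, b), (c, 20, w, c), (c, 28, r, b), (c, 28, r, c), (c, 29, y, b), (c, 29, y, c), (c, 31, z, b), (c, 31, z, c), (z, 11, p, q), (z, 11, p, t), (z, 11, z, q), (z, 11, z, t), (z, 3, m, q), (z, 3, m, t), (z, 40, n, q), (z, 40, n, t)}
(U ⨝ T) ⋈ Q (natural join on G): {(c, 20, w, b, y), (c, 20, w, c, y), (c, 31, z, b, p), (c, 31, z, b, y), (c, 31, z, c, p), (c, 31, z, c, y), (z, 11, p, q, x), (z, 11, p, t, x), (z, 11, z, q, p), (z, 11, z, q, y), (z, 11, z, t, p), (z, 11, z, t, y), (z, 40, n, q, r), (z, 40, n, t, r)}
Apply σ_{B = x}; surviving tuples: {(z, 11, p, q, x), (z, 11, p, t, x)}
Projecting to C, G, B: {(q, p, x), (t, p, x)}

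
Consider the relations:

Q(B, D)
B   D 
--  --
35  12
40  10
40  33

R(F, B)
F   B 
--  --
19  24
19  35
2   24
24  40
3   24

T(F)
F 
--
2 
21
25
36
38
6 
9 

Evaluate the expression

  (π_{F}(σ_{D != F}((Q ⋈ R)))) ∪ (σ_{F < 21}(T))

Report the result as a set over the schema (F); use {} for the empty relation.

Natural join on B: {(35, 12, 19), (40, 10, 24), (40, 33, 24)}
Apply σ_{D != F}; surviving tuples: {(35, 12, 19), (40, 10, 24), (40, 33, 24)}
Keep only column(s) F (1 duplicate(s) eliminated): {19, 24}
Apply σ_{F < 21}; surviving tuples: {2, 6, 9}
Set union of the two operands is {19, 2, 24, 6, 9}.

{19, 2, 24, 6, 9}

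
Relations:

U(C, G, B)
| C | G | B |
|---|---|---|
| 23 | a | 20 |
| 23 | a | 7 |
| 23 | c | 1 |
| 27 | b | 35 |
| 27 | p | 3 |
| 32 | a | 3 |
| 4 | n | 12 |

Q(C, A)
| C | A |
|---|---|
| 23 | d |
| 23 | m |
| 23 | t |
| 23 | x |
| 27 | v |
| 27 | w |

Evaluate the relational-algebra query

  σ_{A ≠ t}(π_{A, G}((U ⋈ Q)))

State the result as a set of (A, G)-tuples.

{(d, a), (d, c), (m, a), (m, c), (v, b), (v, p), (w, b), (w, p), (x, a), (x, c)}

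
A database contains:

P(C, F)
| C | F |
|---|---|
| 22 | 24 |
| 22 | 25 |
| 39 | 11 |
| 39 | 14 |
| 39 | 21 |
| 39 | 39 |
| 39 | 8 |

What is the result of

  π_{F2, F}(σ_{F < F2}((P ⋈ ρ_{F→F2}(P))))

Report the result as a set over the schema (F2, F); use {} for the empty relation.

{(11, 8), (14, 11), (14, 8), (21, 11), (21, 14), (21, 8), (25, 24), (39, 11), (39, 14), (39, 21), (39, 8)}

ρ[F→F2]: schema becomes (C, F2); tuples unchanged.
Natural join on C: {(22, 24, 24), (22, 24, 25), (22, 25, 24), (22, 25, 25), (39, 11, 11), (39, 11, 14), (39, 11, 21), (39, 11, 39), (39, 11, 8), (39, 14, 11), (39, 14, 14), (39, 14, 21), (39, 14, 39), (39, 14, 8), (39, 21, 11), (39, 21, 14), (39, 21, 21), (39, 21, 39), (39, 21, 8), (39, 39, 11), (39, 39, 14), (39, 39, 21), (39, 39, 39), (39, 39, 8), (39, 8, 11), (39, 8, 14), (39, 8, 21), (39, 8, 39), (39, 8, 8)}
Apply σ_{F < F2}; surviving tuples: {(22, 24, 25), (39, 11, 14), (39, 11, 21), (39, 11, 39), (39, 14, 21), (39, 14, 39), (39, 21, 39), (39, 8, 11), (39, 8, 14), (39, 8, 21), (39, 8, 39)}
Projecting to F2, F: {(11, 8), (14, 11), (14, 8), (21, 11), (21, 14), (21, 8), (25, 24), (39, 11), (39, 14), (39, 21), (39, 8)}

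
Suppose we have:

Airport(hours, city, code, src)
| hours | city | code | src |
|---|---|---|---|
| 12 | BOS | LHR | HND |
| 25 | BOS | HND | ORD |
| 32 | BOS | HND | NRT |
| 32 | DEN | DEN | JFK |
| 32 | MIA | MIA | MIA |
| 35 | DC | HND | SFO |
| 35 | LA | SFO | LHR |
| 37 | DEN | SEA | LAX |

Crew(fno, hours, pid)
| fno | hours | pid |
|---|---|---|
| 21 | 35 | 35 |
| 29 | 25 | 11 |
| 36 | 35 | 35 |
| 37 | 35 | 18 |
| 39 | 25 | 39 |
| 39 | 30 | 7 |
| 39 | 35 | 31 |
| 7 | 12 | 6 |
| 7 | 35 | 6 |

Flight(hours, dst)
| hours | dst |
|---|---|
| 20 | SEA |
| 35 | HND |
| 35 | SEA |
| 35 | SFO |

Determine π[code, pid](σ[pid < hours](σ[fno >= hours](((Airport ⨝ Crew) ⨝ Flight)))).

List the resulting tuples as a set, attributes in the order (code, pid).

{(HND, 18), (HND, 31), (SFO, 18), (SFO, 31)}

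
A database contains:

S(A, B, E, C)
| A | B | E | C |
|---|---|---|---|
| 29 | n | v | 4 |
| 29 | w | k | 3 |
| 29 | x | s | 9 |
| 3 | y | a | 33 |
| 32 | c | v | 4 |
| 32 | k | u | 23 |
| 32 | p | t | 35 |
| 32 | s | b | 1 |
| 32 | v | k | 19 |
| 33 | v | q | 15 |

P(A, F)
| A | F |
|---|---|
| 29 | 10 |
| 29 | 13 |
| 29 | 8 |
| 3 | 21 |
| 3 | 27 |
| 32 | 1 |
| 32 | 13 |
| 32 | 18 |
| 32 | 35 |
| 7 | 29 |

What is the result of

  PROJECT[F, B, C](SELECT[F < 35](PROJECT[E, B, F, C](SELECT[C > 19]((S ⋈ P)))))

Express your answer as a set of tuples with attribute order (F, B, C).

{(1, k, 23), (1, p, 35), (13, k, 23), (13, p, 35), (18, k, 23), (18, p, 35), (21, y, 33), (27, y, 33)}

S ⋈ P (natural join on A): {(29, n, v, 4, 10), (29, n, v, 4, 13), (29, n, v, 4, 8), (29, w, k, 3, 10), (29, w, k, 3, 13), (29, w, k, 3, 8), (29, x, s, 9, 10), (29, x, s, 9, 13), (29, x, s, 9, 8), (3, y, a, 33, 21), (3, y, a, 33, 27), (32, c, v, 4, 1), (32, c, v, 4, 13), (32, c, v, 4, 18), (32, c, v, 4, 35), (32, k, u, 23, 1), (32, k, u, 23, 13), (32, k, u, 23, 18), (32, k, u, 23, 35), (32, p, t, 35, 1), (32, p, t, 35, 13), (32, p, t, 35, 18), (32, p, t, 35, 35), (32, s, b, 1, 1), (32, s, b, 1, 13), (32, s, b, 1, 18), (32, s, b, 1, 35), (32, v, k, 19, 1), (32, v, k, 19, 13), (32, v, k, 19, 18), (32, v, k, 19, 35)}
Apply σ_{C > 19}; surviving tuples: {(3, y, a, 33, 21), (3, y, a, 33, 27), (32, k, u, 23, 1), (32, k, u, 23, 13), (32, k, u, 23, 18), (32, k, u, 23, 35), (32, p, t, 35, 1), (32, p, t, 35, 13), (32, p, t, 35, 18), (32, p, t, 35, 35)}
Projecting to E, B, F, C: {(a, y, 21, 33), (a, y, 27, 33), (t, p, 1, 35), (t, p, 13, 35), (t, p, 18, 35), (t, p, 35, 35), (u, k, 1, 23), (u, k, 13, 23), (u, k, 18, 23), (u, k, 35, 23)}
Apply σ_{F < 35}; surviving tuples: {(a, y, 21, 33), (a, y, 27, 33), (t, p, 1, 35), (t, p, 13, 35), (t, p, 18, 35), (u, k, 1, 23), (u, k, 13, 23), (u, k, 18, 23)}
Projecting to F, B, C: {(1, k, 23), (1, p, 35), (13, k, 23), (13, p, 35), (18, k, 23), (18, p, 35), (21, y, 33), (27, y, 33)}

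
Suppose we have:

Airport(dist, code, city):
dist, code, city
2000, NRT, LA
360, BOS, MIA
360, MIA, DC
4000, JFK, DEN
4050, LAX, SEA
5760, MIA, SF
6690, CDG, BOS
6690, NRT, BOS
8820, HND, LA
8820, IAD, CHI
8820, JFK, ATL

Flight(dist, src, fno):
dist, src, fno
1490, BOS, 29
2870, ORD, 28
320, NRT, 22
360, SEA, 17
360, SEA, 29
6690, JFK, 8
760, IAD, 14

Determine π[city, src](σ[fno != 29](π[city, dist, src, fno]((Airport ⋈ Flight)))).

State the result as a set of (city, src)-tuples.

{(BOS, JFK), (DC, SEA), (MIA, SEA)}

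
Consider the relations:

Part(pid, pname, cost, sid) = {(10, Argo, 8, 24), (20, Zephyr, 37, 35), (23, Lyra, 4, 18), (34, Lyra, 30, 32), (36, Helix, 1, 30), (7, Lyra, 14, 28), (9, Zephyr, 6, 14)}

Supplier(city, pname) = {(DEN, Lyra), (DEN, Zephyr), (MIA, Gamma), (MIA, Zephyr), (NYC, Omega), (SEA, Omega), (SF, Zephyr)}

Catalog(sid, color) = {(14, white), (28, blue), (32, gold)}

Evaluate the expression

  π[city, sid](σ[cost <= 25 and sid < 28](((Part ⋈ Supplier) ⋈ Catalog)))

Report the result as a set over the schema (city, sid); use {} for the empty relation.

Natural join on pname: {(20, Zephyr, 37, 35, DEN), (20, Zephyr, 37, 35, MIA), (20, Zephyr, 37, 35, SF), (23, Lyra, 4, 18, DEN), (34, Lyra, 30, 32, DEN), (7, Lyra, 14, 28, DEN), (9, Zephyr, 6, 14, DEN), (9, Zephyr, 6, 14, MIA), (9, Zephyr, 6, 14, SF)}
Natural join on sid: {(34, Lyra, 30, 32, DEN, gold), (7, Lyra, 14, 28, DEN, blue), (9, Zephyr, 6, 14, DEN, white), (9, Zephyr, 6, 14, MIA, white), (9, Zephyr, 6, 14, SF, white)}
Selection cost <= 25 and sid < 28: {(9, Zephyr, 6, 14, DEN, white), (9, Zephyr, 6, 14, MIA, white), (9, Zephyr, 6, 14, SF, white)}
π_{city, sid} gives {(DEN, 14), (MIA, 14), (SF, 14)}.

{(DEN, 14), (MIA, 14), (SF, 14)}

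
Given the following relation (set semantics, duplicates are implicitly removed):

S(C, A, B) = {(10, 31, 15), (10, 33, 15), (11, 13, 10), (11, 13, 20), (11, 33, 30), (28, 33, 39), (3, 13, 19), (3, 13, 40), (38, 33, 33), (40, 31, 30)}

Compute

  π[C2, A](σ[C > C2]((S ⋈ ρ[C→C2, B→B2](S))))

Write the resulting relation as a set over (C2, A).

ρ[C→C2, B→B2]: schema becomes (C2, A, B2); tuples unchanged.
S ⋈ ρ[C→C2, B→B2](S) (natural join on A): {(10, 31, 15, 10, 15), (10, 31, 15, 40, 30), (10, 33, 15, 10, 15), (10, 33, 15, 11, 30), (10, 33, 15, 28, 39), (10, 33, 15, 38, 33), (11, 13, 10, 11, 10), (11, 13, 10, 11, 20), (11, 13, 10, 3, 19), (11, 13, 10, 3, 40), (11, 13, 20, 11, 10), (11, 13, 20, 11, 20), (11, 13, 20, 3, 19), (11, 13, 20, 3, 40), (11, 33, 30, 10, 15), (11, 33, 30, 11, 30), (11, 33, 30, 28, 39), (11, 33, 30, 38, 33), (28, 33, 39, 10, 15), (28, 33, 39, 11, 30), (28, 33, 39, 28, 39), (28, 33, 39, 38, 33), (3, 13, 19, 11, 10), (3, 13, 19, 11, 20), (3, 13, 19, 3, 19), (3, 13, 19, 3, 40), (3, 13, 40, 11, 10), (3, 13, 40, 11, 20), (3, 13, 40, 3, 19), (3, 13, 40, 3, 40), (38, 33, 33, 10, 15), (38, 33, 33, 11, 30), (38, 33, 33, 28, 39), (38, 33, 33, 38, 33), (40, 31, 30, 10, 15), (40, 31, 30, 40, 30)}
Filtering on C > C2 leaves {(11, 13, 10, 3, 19), (11, 13, 10, 3, 40), (11, 13, 20, 3, 19), (11, 13, 20, 3, 40), (11, 33, 30, 10, 15), (28, 33, 39, 10, 15), (28, 33, 39, 11, 30), (38, 33, 33, 10, 15), (38, 33, 33, 11, 30), (38, 33, 33, 28, 39), (40, 31, 30, 10, 15)}.
Projecting to C2, A (6 duplicate(s) eliminated): {(10, 31), (10, 33), (11, 33), (28, 33), (3, 13)}

{(10, 31), (10, 33), (11, 33), (28, 33), (3, 13)}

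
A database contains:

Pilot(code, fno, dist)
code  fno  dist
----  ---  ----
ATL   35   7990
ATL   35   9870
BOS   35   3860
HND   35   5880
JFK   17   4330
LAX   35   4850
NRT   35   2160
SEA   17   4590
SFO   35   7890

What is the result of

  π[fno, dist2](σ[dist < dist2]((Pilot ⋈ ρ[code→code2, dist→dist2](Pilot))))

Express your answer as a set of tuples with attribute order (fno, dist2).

ρ[code→code2, dist→dist2]: schema becomes (code2, fno, dist2); tuples unchanged.
Joining Pilot and ρ[code→code2, dist→dist2](Pilot) on fno yields {(ATL, 35, 7990, ATL, 7990), (ATL, 35, 7990, ATL, 9870), (ATL, 35, 7990, BOS, 3860), (ATL, 35, 7990, HND, 5880), (ATL, 35, 7990, LAX, 4850), (ATL, 35, 7990, NRT, 2160), (ATL, 35, 7990, SFO, 7890), (ATL, 35, 9870, ATL, 7990), (ATL, 35, 9870, ATL, 9870), (ATL, 35, 9870, BOS, 3860), (ATL, 35, 9870, HND, 5880), (ATL, 35, 9870, LAX, 4850), (ATL, 35, 9870, NRT, 2160), (ATL, 35, 9870, SFO, 7890), (BOS, 35, 3860, ATL, 7990), (BOS, 35, 3860, ATL, 9870), (BOS, 35, 3860, BOS, 3860), (BOS, 35, 3860, HND, 5880), (BOS, 35, 3860, LAX, 4850), (BOS, 35, 3860, NRT, 2160), (BOS, 35, 3860, SFO, 7890), (HND, 35, 5880, ATL, 7990), (HND, 35, 5880, ATL, 9870), (HND, 35, 5880, BOS, 3860), (HND, 35, 5880, HND, 5880), (HND, 35, 5880, LAX, 4850), (HND, 35, 5880, NRT, 2160), (HND, 35, 5880, SFO, 7890), (JFK, 17, 4330, JFK, 4330), (JFK, 17, 4330, SEA, 4590), (LAX, 35, 4850, ATL, 7990), (LAX, 35, 4850, ATL, 9870), (LAX, 35, 4850, BOS, 3860), (LAX, 35, 4850, HND, 5880), (LAX, 35, 4850, LAX, 4850), (LAX, 35, 4850, NRT, 2160), (LAX, 35, 4850, SFO, 7890), (NRT, 35, 2160, ATL, 7990), (NRT, 35, 2160, ATL, 9870), (NRT, 35, 2160, BOS, 3860), (NRT, 35, 2160, HND, 5880), (NRT, 35, 2160, LAX, 4850), (NRT, 35, 2160, NRT, 2160), (NRT, 35, 2160, SFO, 7890), (SEA, 17, 4590, JFK, 4330), (SEA, 17, 4590, SEA, 4590), (SFO, 35, 7890, ATL, 7990), (SFO, 35, 7890, ATL, 9870), (SFO, 35, 7890, BOS, 3860), (SFO, 35, 7890, HND, 5880), (SFO, 35, 7890, LAX, 4850), (SFO, 35, 7890, NRT, 2160), (SFO, 35, 7890, SFO, 7890)}.
Selection dist < dist2: {(ATL, 35, 7990, ATL, 9870), (BOS, 35, 3860, ATL, 7990), (BOS, 35, 3860, ATL, 9870), (BOS, 35, 3860, HND, 5880), (BOS, 35, 3860, LAX, 4850), (BOS, 35, 3860, SFO, 7890), (HND, 35, 5880, ATL, 7990), (HND, 35, 5880, ATL, 9870), (HND, 35, 5880, SFO, 7890), (JFK, 17, 4330, SEA, 4590), (LAX, 35, 4850, ATL, 7990), (LAX, 35, 4850, ATL, 9870), (LAX, 35, 4850, HND, 5880), (LAX, 35, 4850, SFO, 7890), (NRT, 35, 2160, ATL, 7990), (NRT, 35, 2160, ATL, 9870), (NRT, 35, 2160, BOS, 3860), (NRT, 35, 2160, HND, 5880), (NRT, 35, 2160, LAX, 4850), (NRT, 35, 2160, SFO, 7890), (SFO, 35, 7890, ATL, 7990), (SFO, 35, 7890, ATL, 9870)}
π[fno, dist2]: project onto (fno, dist2) (15 duplicate(s) eliminated) → {(17, 4590), (35, 3860), (35, 4850), (35, 5880), (35, 7890), (35, 7990), (35, 9870)}

{(17, 4590), (35, 3860), (35, 4850), (35, 5880), (35, 7890), (35, 7990), (35, 9870)}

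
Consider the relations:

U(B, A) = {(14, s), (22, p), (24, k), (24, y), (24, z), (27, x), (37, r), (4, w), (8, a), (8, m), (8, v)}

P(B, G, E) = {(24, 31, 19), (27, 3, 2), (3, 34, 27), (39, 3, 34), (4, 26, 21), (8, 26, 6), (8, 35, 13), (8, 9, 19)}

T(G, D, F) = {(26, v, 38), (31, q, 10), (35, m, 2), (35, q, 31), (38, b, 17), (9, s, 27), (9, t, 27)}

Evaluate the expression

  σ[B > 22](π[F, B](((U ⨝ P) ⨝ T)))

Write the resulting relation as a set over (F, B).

U ⋈ P (natural join on B): {(24, k, 31, 19), (24, y, 31, 19), (24, z, 31, 19), (27, x, 3, 2), (4, w, 26, 21), (8, a, 26, 6), (8, a, 35, 13), (8, a, 9, 19), (8, m, 26, 6), (8, m, 35, 13), (8, m, 9, 19), (8, v, 26, 6), (8, v, 35, 13), (8, v, 9, 19)}
(U ⨝ P) ⋈ T (natural join on G): {(24, k, 31, 19, q, 10), (24, y, 31, 19, q, 10), (24, z, 31, 19, q, 10), (4, w, 26, 21, v, 38), (8, a, 26, 6, v, 38), (8, a, 35, 13, m, 2), (8, a, 35, 13, q, 31), (8, a, 9, 19, s, 27), (8, a, 9, 19, t, 27), (8, m, 26, 6, v, 38), (8, m, 35, 13, m, 2), (8, m, 35, 13, q, 31), (8, m, 9, 19, s, 27), (8, m, 9, 19, t, 27), (8, v, 26, 6, v, 38), (8, v, 35, 13, m, 2), (8, v, 35, 13, q, 31), (8, v, 9, 19, s, 27), (8, v, 9, 19, t, 27)}
π[F, B]: project onto (F, B) (13 duplicate(s) eliminated) → {(10, 24), (2, 8), (27, 8), (31, 8), (38, 4), (38, 8)}
Selection B > 22: {(10, 24)}

{(10, 24)}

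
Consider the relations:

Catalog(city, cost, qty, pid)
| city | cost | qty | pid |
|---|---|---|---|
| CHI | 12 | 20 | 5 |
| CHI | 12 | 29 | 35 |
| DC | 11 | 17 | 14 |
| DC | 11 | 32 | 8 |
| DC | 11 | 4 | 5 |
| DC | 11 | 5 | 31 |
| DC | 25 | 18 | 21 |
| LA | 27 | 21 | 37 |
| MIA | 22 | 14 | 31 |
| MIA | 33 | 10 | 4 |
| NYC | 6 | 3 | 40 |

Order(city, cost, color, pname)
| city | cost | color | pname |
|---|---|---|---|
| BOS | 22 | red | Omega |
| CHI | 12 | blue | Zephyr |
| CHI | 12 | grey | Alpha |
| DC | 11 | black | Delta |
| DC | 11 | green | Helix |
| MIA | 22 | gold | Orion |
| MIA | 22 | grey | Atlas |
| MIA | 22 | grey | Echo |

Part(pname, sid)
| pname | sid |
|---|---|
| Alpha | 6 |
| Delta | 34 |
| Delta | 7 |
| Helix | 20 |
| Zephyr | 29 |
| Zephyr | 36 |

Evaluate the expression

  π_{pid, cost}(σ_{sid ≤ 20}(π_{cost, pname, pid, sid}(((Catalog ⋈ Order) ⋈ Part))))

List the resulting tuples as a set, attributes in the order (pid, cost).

{(14, 11), (31, 11), (35, 12), (5, 11), (5, 12), (8, 11)}

Natural join on city, cost: {(CHI, 12, 20, 5, blue, Zephyr), (CHI, 12, 20, 5, grey, Alpha), (CHI, 12, 29, 35, blue, Zephyr), (CHI, 12, 29, 35, grey, Alpha), (DC, 11, 17, 14, black, Delta), (DC, 11, 17, 14, green, Helix), (DC, 11, 32, 8, black, Delta), (DC, 11, 32, 8, green, Helix), (DC, 11, 4, 5, black, Delta), (DC, 11, 4, 5, green, Helix), (DC, 11, 5, 31, black, Delta), (DC, 11, 5, 31, green, Helix), (MIA, 22, 14, 31, gold, Orion), (MIA, 22, 14, 31, grey, Atlas), (MIA, 22, 14, 31, grey, Echo)}
Natural join on pname: {(CHI, 12, 20, 5, blue, Zephyr, 29), (CHI, 12, 20, 5, blue, Zephyr, 36), (CHI, 12, 20, 5, grey, Alpha, 6), (CHI, 12, 29, 35, blue, Zephyr, 29), (CHI, 12, 29, 35, blue, Zephyr, 36), (CHI, 12, 29, 35, grey, Alpha, 6), (DC, 11, 17, 14, black, Delta, 34), (DC, 11, 17, 14, black, Delta, 7), (DC, 11, 17, 14, green, Helix, 20), (DC, 11, 32, 8, black, Delta, 34), (DC, 11, 32, 8, black, Delta, 7), (DC, 11, 32, 8, green, Helix, 20), (DC, 11, 4, 5, black, Delta, 34), (DC, 11, 4, 5, black, Delta, 7), (DC, 11, 4, 5, green, Helix, 20), (DC, 11, 5, 31, black, Delta, 34), (DC, 11, 5, 31, black, Delta, 7), (DC, 11, 5, 31, green, Helix, 20)}
π_{cost, pname, pid, sid} gives {(11, Delta, 14, 34), (11, Delta, 14, 7), (11, Delta, 31, 34), (11, Delta, 31, 7), (11, Delta, 5, 34), (11, Delta, 5, 7), (11, Delta, 8, 34), (11, Delta, 8, 7), (11, Helix, 14, 20), (11, Helix, 31, 20), (11, Helix, 5, 20), (11, Helix, 8, 20), (12, Alpha, 35, 6), (12, Alpha, 5, 6), (12, Zephyr, 35, 29), (12, Zephyr, 35, 36), (12, Zephyr, 5, 29), (12, Zephyr, 5, 36)}.
σ[sid ≤ 20]: keep tuples satisfying sid ≤ 20 → {(11, Delta, 14, 7), (11, Delta, 31, 7), (11, Delta, 5, 7), (11, Delta, 8, 7), (11, Helix, 14, 20), (11, Helix, 31, 20), (11, Helix, 5, 20), (11, Helix, 8, 20), (12, Alpha, 35, 6), (12, Alpha, 5, 6)}
π_{pid, cost} gives {(14, 11), (31, 11), (35, 12), (5, 11), (5, 12), (8, 11)} (4 duplicate(s) eliminated).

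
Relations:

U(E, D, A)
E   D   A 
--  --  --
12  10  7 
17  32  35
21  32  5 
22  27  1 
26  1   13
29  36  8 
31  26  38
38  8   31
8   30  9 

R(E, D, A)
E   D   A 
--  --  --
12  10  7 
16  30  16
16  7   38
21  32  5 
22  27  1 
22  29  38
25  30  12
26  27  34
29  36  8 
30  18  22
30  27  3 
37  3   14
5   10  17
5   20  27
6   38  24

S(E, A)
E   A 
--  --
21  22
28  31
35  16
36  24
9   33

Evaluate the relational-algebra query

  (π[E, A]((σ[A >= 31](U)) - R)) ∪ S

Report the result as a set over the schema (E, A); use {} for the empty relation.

Apply σ_{A >= 31}; surviving tuples: {(17, 32, 35), (31, 26, 38), (38, 8, 31)}
Set difference of the two operands is {(17, 32, 35), (31, 26, 38), (38, 8, 31)}.
Keep only column(s) E, A: {(17, 35), (31, 38), (38, 31)}
Set union of the two operands is {(17, 35), (21, 22), (28, 31), (31, 38), (35, 16), (36, 24), (38, 31), (9, 33)}.

{(17, 35), (21, 22), (28, 31), (31, 38), (35, 16), (36, 24), (38, 31), (9, 33)}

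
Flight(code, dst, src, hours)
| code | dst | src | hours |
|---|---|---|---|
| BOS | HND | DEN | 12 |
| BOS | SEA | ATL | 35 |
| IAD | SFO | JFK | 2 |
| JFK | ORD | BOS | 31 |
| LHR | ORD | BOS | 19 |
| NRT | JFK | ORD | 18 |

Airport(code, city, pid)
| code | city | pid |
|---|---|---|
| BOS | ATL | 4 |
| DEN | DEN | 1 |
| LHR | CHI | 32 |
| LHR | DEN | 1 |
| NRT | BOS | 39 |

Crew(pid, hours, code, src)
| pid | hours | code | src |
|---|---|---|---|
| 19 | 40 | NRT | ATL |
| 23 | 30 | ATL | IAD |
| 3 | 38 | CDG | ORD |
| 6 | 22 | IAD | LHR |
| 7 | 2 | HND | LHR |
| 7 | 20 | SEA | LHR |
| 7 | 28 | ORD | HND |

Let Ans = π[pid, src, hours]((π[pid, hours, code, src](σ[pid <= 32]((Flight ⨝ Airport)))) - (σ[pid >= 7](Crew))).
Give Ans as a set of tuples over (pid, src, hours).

Joining Flight and Airport on code yields {(BOS, HND, DEN, 12, ATL, 4), (BOS, SEA, ATL, 35, ATL, 4), (LHR, ORD, BOS, 19, CHI, 32), (LHR, ORD, BOS, 19, DEN, 1), (NRT, JFK, ORD, 18, BOS, 39)}.
Filtering on pid <= 32 leaves {(BOS, HND, DEN, 12, ATL, 4), (BOS, SEA, ATL, 35, ATL, 4), (LHR, ORD, BOS, 19, CHI, 32), (LHR, ORD, BOS, 19, DEN, 1)}.
π[pid, hours, code, src]: project onto (pid, hours, code, src) → {(1, 19, LHR, BOS), (32, 19, LHR, BOS), (4, 12, BOS, DEN), (4, 35, BOS, ATL)}
Filtering on pid >= 7 leaves {(19, 40, NRT, ATL), (23, 30, ATL, IAD), (7, 2, HND, LHR), (7, 20, SEA, LHR), (7, 28, ORD, HND)}.
Difference: {(1, 19, LHR, BOS), (32, 19, LHR, BOS), (4, 12, BOS, DEN), (4, 35, BOS, ATL)} with {(19, 40, NRT, ATL), (23, 30, ATL, IAD), (7, 2, HND, LHR), (7, 20, SEA, LHR), (7, 28, ORD, HND)} → {(1, 19, LHR, BOS), (32, 19, LHR, BOS), (4, 12, BOS, DEN), (4, 35, BOS, ATL)}
π[pid, src, hours]: project onto (pid, src, hours) → {(1, BOS, 19), (32, BOS, 19), (4, ATL, 35), (4, DEN, 12)}

{(1, BOS, 19), (32, BOS, 19), (4, ATL, 35), (4, DEN, 12)}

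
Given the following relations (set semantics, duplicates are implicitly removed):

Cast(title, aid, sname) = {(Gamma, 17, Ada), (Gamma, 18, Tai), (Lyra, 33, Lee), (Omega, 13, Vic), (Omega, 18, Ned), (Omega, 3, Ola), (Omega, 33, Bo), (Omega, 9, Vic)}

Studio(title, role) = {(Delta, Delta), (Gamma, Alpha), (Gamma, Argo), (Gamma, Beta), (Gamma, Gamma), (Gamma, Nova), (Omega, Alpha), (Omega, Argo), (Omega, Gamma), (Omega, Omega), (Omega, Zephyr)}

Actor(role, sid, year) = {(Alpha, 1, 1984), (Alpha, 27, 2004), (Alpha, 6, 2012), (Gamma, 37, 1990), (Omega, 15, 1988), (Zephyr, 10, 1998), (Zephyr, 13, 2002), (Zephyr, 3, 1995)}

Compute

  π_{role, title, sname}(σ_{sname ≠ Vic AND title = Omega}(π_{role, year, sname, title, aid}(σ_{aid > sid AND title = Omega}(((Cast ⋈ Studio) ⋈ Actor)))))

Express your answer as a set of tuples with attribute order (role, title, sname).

{(Alpha, Omega, Bo), (Alpha, Omega, Ned), (Alpha, Omega, Ola), (Omega, Omega, Bo), (Omega, Omega, Ned), (Zephyr, Omega, Bo), (Zephyr, Omega, Ned)}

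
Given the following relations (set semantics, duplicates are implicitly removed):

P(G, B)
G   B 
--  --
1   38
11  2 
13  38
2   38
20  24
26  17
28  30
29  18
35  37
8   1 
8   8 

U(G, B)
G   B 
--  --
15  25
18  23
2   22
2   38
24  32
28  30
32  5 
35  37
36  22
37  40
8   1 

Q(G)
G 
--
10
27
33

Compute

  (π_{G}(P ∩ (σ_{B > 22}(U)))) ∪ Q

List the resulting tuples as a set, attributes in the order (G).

Selection B > 22: {(15, 25), (18, 23), (2, 38), (24, 32), (28, 30), (35, 37), (37, 40)}
Intersection: {(1, 38), (11, 2), (13, 38), (2, 38), (20, 24), (26, 17), (28, 30), (29, 18), (35, 37), (8, 1), (8, 8)} with {(15, 25), (18, 23), (2, 38), (24, 32), (28, 30), (35, 37), (37, 40)} → {(2, 38), (28, 30), (35, 37)}
Projecting to G: {2, 28, 35}
Union: {2, 28, 35} with {10, 27, 33} → {10, 2, 27, 28, 33, 35}

{10, 2, 27, 28, 33, 35}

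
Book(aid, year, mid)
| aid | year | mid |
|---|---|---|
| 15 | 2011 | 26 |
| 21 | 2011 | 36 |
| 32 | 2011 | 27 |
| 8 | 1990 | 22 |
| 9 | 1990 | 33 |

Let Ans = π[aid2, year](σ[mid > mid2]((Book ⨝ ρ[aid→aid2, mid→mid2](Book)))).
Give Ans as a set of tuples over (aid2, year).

{(15, 2011), (32, 2011), (8, 1990)}

ρ[aid→aid2, mid→mid2]: schema becomes (aid2, year, mid2); tuples unchanged.
Natural join on year: {(15, 2011, 26, 15, 26), (15, 2011, 26, 21, 36), (15, 2011, 26, 32, 27), (21, 2011, 36, 15, 26), (21, 2011, 36, 21, 36), (21, 2011, 36, 32, 27), (32, 2011, 27, 15, 26), (32, 2011, 27, 21, 36), (32, 2011, 27, 32, 27), (8, 1990, 22, 8, 22), (8, 1990, 22, 9, 33), (9, 1990, 33, 8, 22), (9, 1990, 33, 9, 33)}
σ[mid > mid2]: keep tuples satisfying mid > mid2 → {(21, 2011, 36, 15, 26), (21, 2011, 36, 32, 27), (32, 2011, 27, 15, 26), (9, 1990, 33, 8, 22)}
π_{aid2, year} gives {(15, 2011), (32, 2011), (8, 1990)} (1 duplicate(s) eliminated).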